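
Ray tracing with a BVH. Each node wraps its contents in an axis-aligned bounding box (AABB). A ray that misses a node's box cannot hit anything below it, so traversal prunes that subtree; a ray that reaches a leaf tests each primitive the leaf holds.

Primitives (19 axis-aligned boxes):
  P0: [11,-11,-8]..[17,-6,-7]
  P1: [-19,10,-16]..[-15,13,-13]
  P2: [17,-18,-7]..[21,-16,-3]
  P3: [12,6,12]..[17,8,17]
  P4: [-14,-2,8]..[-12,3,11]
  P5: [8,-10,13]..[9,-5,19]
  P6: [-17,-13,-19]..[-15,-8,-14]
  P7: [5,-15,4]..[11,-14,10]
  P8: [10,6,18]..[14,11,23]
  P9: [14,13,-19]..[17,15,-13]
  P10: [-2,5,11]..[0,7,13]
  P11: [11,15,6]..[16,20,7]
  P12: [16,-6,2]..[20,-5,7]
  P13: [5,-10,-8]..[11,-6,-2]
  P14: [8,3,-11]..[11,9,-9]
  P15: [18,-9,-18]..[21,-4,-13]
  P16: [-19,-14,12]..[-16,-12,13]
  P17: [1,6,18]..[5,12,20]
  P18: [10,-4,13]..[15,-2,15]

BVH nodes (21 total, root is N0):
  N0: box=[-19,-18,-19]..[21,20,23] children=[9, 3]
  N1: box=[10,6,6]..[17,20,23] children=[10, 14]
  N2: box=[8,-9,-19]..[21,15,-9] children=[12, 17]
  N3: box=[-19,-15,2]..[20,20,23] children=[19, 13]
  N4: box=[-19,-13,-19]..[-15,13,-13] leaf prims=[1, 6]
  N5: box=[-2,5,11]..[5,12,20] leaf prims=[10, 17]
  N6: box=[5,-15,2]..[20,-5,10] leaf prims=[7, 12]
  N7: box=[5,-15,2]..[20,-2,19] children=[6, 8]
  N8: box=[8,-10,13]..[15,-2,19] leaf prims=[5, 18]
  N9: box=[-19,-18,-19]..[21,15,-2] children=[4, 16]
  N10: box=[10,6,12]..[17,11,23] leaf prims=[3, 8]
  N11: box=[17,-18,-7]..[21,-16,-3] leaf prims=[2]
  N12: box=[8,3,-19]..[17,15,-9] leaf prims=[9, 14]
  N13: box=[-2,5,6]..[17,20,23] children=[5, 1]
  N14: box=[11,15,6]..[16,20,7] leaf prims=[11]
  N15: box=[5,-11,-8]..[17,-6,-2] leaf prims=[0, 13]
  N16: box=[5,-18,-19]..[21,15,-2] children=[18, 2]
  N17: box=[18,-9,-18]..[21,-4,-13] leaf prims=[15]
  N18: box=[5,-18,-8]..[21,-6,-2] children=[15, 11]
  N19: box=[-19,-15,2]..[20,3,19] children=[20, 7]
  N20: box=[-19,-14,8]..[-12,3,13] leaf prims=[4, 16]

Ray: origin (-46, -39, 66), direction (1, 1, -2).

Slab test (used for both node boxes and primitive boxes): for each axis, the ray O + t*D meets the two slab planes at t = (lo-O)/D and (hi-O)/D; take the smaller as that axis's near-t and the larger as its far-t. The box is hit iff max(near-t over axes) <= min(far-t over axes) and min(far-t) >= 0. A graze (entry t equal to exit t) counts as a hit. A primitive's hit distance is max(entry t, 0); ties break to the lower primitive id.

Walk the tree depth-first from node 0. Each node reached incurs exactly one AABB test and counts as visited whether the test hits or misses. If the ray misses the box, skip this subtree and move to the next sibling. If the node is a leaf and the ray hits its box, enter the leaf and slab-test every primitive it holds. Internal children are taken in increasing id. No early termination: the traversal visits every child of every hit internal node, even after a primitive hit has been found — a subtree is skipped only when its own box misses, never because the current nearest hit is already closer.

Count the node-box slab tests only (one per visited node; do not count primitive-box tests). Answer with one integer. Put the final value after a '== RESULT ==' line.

Walk:
N0 x:[27,67] y:[21,59] z:[43/2,85/2] -> hit [27,85/2], descend [3, 9]
  N3 x:[27,66] y:[24,59] z:[43/2,32] -> hit [27,32], descend [13, 19]
    N13 x:[44,63] y:[44,59] z:[43/2,30] -> miss, prune
    N19 x:[27,66] y:[24,42] z:[47/2,32] -> hit [27,32], descend [7, 20]
      N7 x:[51,66] y:[24,37] z:[47/2,32] -> miss, prune
      N20 x:[27,34] y:[25,42] z:[53/2,29] -> hit [27,29] leaf, test {P4(miss), P16@t=27}
  N9 x:[27,67] y:[21,54] z:[34,85/2] -> hit [34,85/2], descend [4, 16]
    N4 x:[27,31] y:[26,52] z:[79/2,85/2] -> miss, prune
    N16 x:[51,67] y:[21,54] z:[34,85/2] -> miss, prune

Visited [0, 3, 13, 19, 7, 20, 9, 4, 16]. Tests: 9 box, 1 leaf. Nearest: P16.

== RESULT ==
9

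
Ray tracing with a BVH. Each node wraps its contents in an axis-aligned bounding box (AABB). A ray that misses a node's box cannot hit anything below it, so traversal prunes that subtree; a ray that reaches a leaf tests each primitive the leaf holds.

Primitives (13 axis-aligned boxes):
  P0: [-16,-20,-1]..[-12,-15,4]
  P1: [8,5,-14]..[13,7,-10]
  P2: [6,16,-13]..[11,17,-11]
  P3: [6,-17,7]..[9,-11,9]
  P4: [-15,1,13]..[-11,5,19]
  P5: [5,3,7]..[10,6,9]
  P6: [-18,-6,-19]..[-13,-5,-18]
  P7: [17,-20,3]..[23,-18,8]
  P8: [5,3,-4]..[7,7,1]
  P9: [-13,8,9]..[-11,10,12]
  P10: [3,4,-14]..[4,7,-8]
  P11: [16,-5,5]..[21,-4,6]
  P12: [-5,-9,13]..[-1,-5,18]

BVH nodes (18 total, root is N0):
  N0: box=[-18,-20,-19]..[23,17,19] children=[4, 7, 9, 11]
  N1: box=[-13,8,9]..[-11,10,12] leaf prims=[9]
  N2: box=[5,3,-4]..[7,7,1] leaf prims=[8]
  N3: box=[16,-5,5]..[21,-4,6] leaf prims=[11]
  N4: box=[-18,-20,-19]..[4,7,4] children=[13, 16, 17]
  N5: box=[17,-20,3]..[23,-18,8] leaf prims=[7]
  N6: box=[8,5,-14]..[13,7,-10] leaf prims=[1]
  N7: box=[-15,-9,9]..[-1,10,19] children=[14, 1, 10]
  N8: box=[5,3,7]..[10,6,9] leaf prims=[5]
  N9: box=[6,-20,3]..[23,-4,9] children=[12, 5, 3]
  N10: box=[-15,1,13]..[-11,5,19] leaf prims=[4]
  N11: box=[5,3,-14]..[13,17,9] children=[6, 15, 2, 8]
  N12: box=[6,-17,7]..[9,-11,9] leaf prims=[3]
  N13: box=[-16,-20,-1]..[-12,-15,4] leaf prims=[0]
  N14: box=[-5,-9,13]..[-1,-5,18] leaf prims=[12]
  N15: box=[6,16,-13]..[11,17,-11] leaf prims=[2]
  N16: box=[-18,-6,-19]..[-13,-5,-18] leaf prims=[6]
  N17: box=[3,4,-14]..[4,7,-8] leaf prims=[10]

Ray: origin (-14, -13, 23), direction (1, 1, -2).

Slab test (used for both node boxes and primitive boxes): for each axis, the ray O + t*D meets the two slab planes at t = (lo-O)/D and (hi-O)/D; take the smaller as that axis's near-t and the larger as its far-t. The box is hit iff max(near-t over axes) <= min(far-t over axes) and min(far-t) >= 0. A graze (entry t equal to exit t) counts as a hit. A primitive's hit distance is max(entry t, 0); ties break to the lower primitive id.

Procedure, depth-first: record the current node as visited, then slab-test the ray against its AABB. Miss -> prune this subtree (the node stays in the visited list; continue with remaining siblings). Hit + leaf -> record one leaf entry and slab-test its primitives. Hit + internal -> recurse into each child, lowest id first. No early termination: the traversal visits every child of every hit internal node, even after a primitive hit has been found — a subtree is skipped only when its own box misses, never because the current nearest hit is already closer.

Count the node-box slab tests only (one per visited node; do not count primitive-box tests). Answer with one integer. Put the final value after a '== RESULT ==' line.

Traverse from the root:
N0 x:[-4,37] y:[-7,30] z:[2,21] -> hit [2,21], descend [4, 7, 9, 11]
  N4 x:[-4,18] y:[-7,20] z:[19/2,21] -> hit [19/2,18], descend [13, 16, 17]
    N13 x:[-2,2] y:[-7,-2] z:[19/2,12] -> miss, prune
    N16 x:[-4,1] y:[7,8] z:[41/2,21] -> miss, prune
    N17 x:[17,18] y:[17,20] z:[31/2,37/2] -> hit [17,18] leaf, test {P10@t=17}
  N7 x:[-1,13] y:[4,23] z:[2,7] -> hit [4,7], descend [1, 10, 14]
    N1 x:[1,3] y:[21,23] z:[11/2,7] -> miss, prune
    N10 x:[-1,3] y:[14,18] z:[2,5] -> miss, prune
    N14 x:[9,13] y:[4,8] z:[5/2,5] -> miss, prune
  N9 x:[20,37] y:[-7,9] z:[7,10] -> miss, prune
  N11 x:[19,27] y:[16,30] z:[7,37/2] -> miss, prune

Summary -> nodes [0, 4, 13, 16, 17, 7, 1, 10, 14, 9, 11]; box-tests=11; leaf-entries=1; first=P10

== RESULT ==
11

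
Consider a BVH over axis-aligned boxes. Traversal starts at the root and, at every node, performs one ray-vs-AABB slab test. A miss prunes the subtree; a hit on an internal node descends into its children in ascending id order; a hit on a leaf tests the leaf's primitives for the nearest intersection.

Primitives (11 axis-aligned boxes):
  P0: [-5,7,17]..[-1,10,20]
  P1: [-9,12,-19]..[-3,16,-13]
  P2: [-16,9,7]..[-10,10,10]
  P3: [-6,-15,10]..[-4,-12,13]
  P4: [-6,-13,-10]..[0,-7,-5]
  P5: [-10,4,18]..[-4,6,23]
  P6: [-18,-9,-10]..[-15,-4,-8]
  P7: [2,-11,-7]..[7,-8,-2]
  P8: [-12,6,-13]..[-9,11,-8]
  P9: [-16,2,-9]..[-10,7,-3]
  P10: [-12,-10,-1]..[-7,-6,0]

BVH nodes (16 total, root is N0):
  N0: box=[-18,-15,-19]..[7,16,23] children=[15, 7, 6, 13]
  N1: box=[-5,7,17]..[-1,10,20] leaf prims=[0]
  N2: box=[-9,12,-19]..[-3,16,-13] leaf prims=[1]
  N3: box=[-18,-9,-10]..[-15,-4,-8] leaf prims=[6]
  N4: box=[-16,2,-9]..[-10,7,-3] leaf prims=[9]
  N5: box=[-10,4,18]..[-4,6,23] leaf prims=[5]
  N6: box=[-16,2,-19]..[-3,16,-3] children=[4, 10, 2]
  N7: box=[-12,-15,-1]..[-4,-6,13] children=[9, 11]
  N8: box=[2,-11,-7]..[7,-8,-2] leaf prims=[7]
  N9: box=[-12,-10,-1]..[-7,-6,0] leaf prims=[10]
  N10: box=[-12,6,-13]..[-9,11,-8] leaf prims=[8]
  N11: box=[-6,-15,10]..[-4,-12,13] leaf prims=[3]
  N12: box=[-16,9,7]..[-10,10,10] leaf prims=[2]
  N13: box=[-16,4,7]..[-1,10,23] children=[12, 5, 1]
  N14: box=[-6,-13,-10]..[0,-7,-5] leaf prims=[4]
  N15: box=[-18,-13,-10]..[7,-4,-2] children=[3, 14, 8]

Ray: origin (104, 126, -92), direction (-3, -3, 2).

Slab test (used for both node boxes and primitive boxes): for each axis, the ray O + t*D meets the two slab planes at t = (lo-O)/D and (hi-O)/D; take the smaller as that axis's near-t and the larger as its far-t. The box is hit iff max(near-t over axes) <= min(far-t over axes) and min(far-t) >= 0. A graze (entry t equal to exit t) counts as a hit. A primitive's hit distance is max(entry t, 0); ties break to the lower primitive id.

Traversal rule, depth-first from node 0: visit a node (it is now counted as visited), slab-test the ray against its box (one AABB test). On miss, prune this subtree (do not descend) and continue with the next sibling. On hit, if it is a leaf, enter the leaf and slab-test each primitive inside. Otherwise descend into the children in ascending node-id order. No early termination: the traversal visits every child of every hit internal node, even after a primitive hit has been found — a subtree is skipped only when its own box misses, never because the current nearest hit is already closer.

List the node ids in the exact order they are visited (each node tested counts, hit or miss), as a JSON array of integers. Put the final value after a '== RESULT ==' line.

Traverse from the root:
N0 x:[97/3,122/3] y:[110/3,47] z:[73/2,115/2] -> hit [110/3,122/3], descend [6, 7, 13, 15]
  N6 x:[107/3,40] y:[110/3,124/3] z:[73/2,89/2] -> hit [110/3,40], descend [2, 4, 10]
    N2 x:[107/3,113/3] y:[110/3,38] z:[73/2,79/2] -> hit [110/3,113/3] leaf, test {P1@t=110/3}
    N4 x:[38,40] y:[119/3,124/3] z:[83/2,89/2] -> miss, prune
    N10 x:[113/3,116/3] y:[115/3,40] z:[79/2,42] -> miss, prune
  N7 x:[36,116/3] y:[44,47] z:[91/2,105/2] -> miss, prune
  N13 x:[35,40] y:[116/3,122/3] z:[99/2,115/2] -> miss, prune
  N15 x:[97/3,122/3] y:[130/3,139/3] z:[41,45] -> miss, prune

order=[0, 6, 2, 4, 10, 7, 13, 15]  |boxes|=8  |leaves|=1  hit=P1

== RESULT ==
[0, 6, 2, 4, 10, 7, 13, 15]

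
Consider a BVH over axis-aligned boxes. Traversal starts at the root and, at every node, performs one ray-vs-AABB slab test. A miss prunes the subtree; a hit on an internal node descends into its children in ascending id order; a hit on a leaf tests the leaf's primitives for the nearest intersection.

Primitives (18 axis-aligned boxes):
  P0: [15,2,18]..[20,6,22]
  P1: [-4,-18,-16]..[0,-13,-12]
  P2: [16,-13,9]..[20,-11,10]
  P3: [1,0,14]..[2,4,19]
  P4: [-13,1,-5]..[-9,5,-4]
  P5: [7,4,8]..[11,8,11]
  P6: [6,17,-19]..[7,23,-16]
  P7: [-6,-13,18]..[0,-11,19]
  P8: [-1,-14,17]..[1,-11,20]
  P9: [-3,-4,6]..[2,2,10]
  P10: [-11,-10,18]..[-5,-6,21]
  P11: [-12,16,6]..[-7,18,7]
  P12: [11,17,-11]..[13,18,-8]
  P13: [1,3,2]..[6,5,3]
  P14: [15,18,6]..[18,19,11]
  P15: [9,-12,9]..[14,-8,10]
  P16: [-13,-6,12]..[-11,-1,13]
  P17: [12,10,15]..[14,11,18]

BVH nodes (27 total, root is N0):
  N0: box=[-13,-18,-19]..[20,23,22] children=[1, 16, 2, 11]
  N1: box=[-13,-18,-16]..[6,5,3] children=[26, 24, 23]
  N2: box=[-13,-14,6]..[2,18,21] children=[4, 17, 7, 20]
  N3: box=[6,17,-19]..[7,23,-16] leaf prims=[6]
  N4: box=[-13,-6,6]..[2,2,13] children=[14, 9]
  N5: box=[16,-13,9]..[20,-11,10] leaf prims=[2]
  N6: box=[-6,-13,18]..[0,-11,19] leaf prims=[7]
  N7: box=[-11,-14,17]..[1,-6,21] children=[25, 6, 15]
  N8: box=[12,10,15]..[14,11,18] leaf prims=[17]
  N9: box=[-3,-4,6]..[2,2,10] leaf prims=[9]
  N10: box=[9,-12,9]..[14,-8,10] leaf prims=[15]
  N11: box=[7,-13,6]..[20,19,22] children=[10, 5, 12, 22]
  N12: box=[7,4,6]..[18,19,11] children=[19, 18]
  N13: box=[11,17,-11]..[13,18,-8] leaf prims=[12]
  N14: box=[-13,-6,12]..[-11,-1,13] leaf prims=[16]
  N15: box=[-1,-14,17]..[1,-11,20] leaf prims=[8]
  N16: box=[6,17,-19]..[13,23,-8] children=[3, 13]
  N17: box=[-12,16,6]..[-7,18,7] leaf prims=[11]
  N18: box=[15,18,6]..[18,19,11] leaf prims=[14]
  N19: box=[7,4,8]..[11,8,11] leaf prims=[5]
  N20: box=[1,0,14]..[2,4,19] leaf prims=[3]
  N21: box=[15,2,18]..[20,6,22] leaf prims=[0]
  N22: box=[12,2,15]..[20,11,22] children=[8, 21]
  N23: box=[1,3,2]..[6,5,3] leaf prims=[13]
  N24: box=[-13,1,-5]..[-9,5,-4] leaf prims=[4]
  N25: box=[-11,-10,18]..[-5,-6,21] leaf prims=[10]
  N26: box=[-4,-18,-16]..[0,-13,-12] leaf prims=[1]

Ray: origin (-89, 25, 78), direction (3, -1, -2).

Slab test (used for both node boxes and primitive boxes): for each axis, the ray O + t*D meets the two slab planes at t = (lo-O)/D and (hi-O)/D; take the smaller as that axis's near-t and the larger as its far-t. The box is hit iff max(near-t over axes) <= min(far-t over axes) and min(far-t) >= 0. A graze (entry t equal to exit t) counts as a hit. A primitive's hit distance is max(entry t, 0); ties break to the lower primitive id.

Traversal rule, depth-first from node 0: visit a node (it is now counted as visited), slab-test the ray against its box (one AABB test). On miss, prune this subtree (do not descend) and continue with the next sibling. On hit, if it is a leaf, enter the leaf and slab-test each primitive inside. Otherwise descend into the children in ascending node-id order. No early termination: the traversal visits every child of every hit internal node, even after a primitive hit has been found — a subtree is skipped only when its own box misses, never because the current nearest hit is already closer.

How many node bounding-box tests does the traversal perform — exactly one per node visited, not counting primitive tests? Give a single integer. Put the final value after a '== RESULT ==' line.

Trace the traversal:
N0 x:[76/3,109/3] y:[2,43] z:[28,97/2] -> hit [28,109/3], descend [1, 2, 11, 16]
  N1 x:[76/3,95/3] y:[20,43] z:[75/2,47] -> miss, prune
  N2 x:[76/3,91/3] y:[7,39] z:[57/2,36] -> hit [57/2,91/3], descend [4, 7, 17, 20]
    N4 x:[76/3,91/3] y:[23,31] z:[65/2,36] -> miss, prune
    N7 x:[26,30] y:[31,39] z:[57/2,61/2] -> miss, prune
    N17 x:[77/3,82/3] y:[7,9] z:[71/2,36] -> miss, prune
    N20 x:[30,91/3] y:[21,25] z:[59/2,32] -> miss, prune
  N11 x:[32,109/3] y:[6,38] z:[28,36] -> hit [32,36], descend [5, 10, 12, 22]
    N5 x:[35,109/3] y:[36,38] z:[34,69/2] -> miss, prune
    N10 x:[98/3,103/3] y:[33,37] z:[34,69/2] -> hit [34,103/3] leaf, test {P15@t=34}
    N12 x:[32,107/3] y:[6,21] z:[67/2,36] -> miss, prune
    N22 x:[101/3,109/3] y:[14,23] z:[28,63/2] -> miss, prune
  N16 x:[95/3,34] y:[2,8] z:[43,97/2] -> miss, prune

Visited [0, 1, 2, 4, 7, 17, 20, 11, 5, 10, 12, 22, 16]. Tests: 13 box, 1 leaf. Nearest: P15.

== RESULT ==
13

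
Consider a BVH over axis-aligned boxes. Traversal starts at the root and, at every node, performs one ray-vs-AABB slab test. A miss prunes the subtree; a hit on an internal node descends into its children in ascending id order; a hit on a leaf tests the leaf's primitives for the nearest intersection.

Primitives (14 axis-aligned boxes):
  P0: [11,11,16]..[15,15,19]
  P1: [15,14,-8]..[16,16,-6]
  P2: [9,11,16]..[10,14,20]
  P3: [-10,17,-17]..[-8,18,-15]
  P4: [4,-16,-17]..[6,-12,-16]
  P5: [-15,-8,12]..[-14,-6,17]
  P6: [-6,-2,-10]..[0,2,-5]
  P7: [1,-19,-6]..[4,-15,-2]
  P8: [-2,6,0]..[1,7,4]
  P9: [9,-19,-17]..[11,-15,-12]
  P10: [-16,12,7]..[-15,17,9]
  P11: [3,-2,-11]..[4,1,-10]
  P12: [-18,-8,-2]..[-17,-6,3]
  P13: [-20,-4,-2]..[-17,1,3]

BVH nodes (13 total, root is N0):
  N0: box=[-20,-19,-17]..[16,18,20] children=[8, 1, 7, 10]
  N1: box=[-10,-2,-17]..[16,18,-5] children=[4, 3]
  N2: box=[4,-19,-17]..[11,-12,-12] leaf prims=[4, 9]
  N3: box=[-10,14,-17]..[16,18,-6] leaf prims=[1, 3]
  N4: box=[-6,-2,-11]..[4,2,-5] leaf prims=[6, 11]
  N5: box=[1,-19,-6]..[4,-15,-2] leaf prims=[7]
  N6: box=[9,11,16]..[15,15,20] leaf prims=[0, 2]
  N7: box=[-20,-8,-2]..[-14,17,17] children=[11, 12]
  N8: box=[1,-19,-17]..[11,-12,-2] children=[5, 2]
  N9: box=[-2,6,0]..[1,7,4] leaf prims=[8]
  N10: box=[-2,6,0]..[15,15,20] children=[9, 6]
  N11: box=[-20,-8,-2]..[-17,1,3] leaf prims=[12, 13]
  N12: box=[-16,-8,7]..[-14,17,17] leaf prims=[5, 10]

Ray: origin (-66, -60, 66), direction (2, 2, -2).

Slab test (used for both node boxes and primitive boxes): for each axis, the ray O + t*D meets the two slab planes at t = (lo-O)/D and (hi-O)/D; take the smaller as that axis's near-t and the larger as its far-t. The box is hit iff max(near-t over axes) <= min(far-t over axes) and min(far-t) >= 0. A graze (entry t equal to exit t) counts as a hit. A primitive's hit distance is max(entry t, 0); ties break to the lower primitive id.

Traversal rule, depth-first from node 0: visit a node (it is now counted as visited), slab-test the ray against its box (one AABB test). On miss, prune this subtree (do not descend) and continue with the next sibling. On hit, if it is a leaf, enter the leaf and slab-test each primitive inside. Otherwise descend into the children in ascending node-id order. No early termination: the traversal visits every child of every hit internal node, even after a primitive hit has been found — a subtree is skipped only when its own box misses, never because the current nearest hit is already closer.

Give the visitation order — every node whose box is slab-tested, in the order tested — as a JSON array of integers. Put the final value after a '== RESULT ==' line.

Trace the traversal:
N0 x:[23,41] y:[41/2,39] z:[23,83/2] -> hit [23,39], descend [1, 7, 8, 10]
  N1 x:[28,41] y:[29,39] z:[71/2,83/2] -> hit [71/2,39], descend [3, 4]
    N3 x:[28,41] y:[37,39] z:[36,83/2] -> hit [37,39] leaf, test {P1(miss), P3(miss)}
    N4 x:[30,35] y:[29,31] z:[71/2,77/2] -> miss, prune
  N7 x:[23,26] y:[26,77/2] z:[49/2,34] -> hit [26,26], descend [11, 12]
    N11 x:[23,49/2] y:[26,61/2] z:[63/2,34] -> miss, prune
    N12 x:[25,26] y:[26,77/2] z:[49/2,59/2] -> hit [26,26] leaf, test {P5@t=26, P10(miss)}
  N8 x:[67/2,77/2] y:[41/2,24] z:[34,83/2] -> miss, prune
  N10 x:[32,81/2] y:[33,75/2] z:[23,33] -> hit [33,33], descend [6, 9]
    N6 x:[75/2,81/2] y:[71/2,75/2] z:[23,25] -> miss, prune
    N9 x:[32,67/2] y:[33,67/2] z:[31,33] -> hit [33,33] leaf, test {P8@t=33}

Summary -> nodes [0, 1, 3, 4, 7, 11, 12, 8, 10, 6, 9]; box-tests=11; leaf-entries=3; first=P5

== RESULT ==
[0, 1, 3, 4, 7, 11, 12, 8, 10, 6, 9]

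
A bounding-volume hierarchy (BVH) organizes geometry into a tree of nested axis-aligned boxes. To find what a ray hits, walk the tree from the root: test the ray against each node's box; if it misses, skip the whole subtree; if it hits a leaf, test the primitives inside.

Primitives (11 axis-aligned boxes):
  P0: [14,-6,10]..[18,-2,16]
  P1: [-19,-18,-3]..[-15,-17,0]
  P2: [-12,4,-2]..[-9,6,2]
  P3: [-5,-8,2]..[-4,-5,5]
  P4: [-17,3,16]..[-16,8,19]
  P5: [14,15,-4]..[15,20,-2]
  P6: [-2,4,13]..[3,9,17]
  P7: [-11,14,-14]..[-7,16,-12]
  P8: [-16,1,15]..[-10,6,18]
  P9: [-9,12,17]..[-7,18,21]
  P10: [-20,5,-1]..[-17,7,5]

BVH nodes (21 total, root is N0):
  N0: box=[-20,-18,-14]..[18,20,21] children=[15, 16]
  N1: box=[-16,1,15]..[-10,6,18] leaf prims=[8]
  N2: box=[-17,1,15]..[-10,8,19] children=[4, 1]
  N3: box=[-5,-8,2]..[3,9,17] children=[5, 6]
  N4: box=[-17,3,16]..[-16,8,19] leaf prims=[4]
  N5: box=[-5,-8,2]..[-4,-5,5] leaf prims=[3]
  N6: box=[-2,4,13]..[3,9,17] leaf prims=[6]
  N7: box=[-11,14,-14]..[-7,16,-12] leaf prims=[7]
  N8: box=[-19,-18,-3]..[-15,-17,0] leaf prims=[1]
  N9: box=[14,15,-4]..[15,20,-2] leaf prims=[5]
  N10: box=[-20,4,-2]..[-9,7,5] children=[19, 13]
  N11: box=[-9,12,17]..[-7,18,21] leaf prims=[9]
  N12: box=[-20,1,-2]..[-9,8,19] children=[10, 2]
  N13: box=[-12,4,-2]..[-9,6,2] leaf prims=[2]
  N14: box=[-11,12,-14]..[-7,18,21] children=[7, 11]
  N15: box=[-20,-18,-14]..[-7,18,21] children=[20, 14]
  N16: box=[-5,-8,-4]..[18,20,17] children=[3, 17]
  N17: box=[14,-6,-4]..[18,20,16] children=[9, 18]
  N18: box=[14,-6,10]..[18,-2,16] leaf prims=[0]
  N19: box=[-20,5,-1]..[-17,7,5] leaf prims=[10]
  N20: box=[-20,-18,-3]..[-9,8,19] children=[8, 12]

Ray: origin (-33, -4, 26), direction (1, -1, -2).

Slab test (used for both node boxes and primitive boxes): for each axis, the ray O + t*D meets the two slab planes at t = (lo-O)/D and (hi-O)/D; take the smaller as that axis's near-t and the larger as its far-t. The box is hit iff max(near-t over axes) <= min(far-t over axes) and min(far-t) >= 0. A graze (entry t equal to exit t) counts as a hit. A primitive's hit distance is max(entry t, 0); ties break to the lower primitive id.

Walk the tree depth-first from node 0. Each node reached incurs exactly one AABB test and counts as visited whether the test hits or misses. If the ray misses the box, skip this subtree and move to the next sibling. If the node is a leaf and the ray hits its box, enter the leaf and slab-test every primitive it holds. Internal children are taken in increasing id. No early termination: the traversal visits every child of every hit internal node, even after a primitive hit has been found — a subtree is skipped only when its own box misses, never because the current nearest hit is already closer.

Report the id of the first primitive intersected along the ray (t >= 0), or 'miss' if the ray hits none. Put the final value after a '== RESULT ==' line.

Traverse from the root:
N0 x:[13,51] y:[-24,14] z:[5/2,20] -> hit [13,14], descend [15, 16]
  N15 x:[13,26] y:[-22,14] z:[5/2,20] -> hit [13,14], descend [14, 20]
    N14 x:[22,26] y:[-22,-16] z:[5/2,20] -> miss, prune
    N20 x:[13,24] y:[-12,14] z:[7/2,29/2] -> hit [13,14], descend [8, 12]
      N8 x:[14,18] y:[13,14] z:[13,29/2] -> hit [14,14] leaf, test {P1@t=14}
      N12 x:[13,24] y:[-12,-5] z:[7/2,14] -> miss, prune
  N16 x:[28,51] y:[-24,4] z:[9/2,15] -> miss, prune

Visited [0, 15, 14, 20, 8, 12, 16]. Tests: 7 box, 1 leaf. Nearest: P1.

== RESULT ==
1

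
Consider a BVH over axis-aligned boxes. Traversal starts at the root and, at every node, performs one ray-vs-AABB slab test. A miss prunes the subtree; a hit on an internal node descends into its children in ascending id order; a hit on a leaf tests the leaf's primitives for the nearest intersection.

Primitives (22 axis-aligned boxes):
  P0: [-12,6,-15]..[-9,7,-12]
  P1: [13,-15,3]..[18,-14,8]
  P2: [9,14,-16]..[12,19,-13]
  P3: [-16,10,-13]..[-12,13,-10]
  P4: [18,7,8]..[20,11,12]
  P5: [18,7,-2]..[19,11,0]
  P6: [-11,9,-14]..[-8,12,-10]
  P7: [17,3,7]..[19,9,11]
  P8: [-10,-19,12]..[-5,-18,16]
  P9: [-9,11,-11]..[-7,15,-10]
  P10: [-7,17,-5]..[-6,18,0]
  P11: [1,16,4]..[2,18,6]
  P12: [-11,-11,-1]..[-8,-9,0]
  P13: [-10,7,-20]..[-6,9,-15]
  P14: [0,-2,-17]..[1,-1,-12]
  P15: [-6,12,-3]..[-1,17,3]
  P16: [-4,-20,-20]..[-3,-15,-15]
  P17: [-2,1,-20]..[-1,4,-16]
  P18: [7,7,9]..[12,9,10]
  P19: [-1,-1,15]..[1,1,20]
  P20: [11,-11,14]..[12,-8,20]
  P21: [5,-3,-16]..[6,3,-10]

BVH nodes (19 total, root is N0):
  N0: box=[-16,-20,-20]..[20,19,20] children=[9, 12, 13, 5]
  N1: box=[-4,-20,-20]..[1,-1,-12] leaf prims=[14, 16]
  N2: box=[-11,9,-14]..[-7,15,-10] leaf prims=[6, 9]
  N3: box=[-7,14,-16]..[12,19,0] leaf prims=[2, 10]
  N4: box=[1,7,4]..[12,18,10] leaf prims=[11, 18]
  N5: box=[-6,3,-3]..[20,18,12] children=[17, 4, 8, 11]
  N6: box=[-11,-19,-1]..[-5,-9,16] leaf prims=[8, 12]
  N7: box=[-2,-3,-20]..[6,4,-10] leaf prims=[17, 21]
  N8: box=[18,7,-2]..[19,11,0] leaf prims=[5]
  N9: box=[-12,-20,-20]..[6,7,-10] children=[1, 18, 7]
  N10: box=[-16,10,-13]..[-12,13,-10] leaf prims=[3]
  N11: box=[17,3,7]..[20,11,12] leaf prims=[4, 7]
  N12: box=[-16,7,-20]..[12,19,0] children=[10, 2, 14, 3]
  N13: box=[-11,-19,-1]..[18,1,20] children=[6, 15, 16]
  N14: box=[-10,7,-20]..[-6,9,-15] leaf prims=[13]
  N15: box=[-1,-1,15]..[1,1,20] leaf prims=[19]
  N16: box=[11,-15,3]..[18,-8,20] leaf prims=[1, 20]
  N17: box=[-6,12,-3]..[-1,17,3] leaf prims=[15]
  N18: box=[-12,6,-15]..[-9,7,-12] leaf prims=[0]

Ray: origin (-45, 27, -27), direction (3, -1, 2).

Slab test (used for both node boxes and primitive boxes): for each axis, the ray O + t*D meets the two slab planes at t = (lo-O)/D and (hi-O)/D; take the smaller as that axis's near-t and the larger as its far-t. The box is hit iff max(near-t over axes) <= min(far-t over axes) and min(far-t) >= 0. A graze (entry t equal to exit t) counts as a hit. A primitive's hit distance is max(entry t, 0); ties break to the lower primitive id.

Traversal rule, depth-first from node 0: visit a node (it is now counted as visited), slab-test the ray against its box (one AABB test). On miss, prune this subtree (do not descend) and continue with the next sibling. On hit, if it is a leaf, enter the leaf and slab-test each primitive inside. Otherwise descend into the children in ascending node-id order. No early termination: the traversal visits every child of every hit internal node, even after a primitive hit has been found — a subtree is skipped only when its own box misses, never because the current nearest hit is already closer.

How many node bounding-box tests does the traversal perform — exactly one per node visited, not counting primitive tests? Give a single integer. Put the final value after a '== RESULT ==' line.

Trace the traversal:
N0 x:[29/3,65/3] y:[8,47] z:[7/2,47/2] -> hit [29/3,65/3], descend [5, 9, 12, 13]
  N5 x:[13,65/3] y:[9,24] z:[12,39/2] -> hit [13,39/2], descend [4, 8, 11, 17]
    N4 x:[46/3,19] y:[9,20] z:[31/2,37/2] -> hit [31/2,37/2] leaf, test {P11(miss), P18@t=18}
    N8 x:[21,64/3] y:[16,20] z:[25/2,27/2] -> miss, prune
    N11 x:[62/3,65/3] y:[16,24] z:[17,39/2] -> miss, prune
    N17 x:[13,44/3] y:[10,15] z:[12,15] -> hit [13,44/3] leaf, test {P15@t=13}
  N9 x:[11,17] y:[20,47] z:[7/2,17/2] -> miss, prune
  N12 x:[29/3,19] y:[8,20] z:[7/2,27/2] -> hit [29/3,27/2], descend [2, 3, 10, 14]
    N2 x:[34/3,38/3] y:[12,18] z:[13/2,17/2] -> miss, prune
    N3 x:[38/3,19] y:[8,13] z:[11/2,27/2] -> hit [38/3,13] leaf, test {P2(miss), P10(miss)}
    N10 x:[29/3,11] y:[14,17] z:[7,17/2] -> miss, prune
    N14 x:[35/3,13] y:[18,20] z:[7/2,6] -> miss, prune
  N13 x:[34/3,21] y:[26,46] z:[13,47/2] -> miss, prune

Visited [0, 5, 4, 8, 11, 17, 9, 12, 2, 3, 10, 14, 13]. Tests: 13 box, 3 leaf. Nearest: P15.

== RESULT ==
13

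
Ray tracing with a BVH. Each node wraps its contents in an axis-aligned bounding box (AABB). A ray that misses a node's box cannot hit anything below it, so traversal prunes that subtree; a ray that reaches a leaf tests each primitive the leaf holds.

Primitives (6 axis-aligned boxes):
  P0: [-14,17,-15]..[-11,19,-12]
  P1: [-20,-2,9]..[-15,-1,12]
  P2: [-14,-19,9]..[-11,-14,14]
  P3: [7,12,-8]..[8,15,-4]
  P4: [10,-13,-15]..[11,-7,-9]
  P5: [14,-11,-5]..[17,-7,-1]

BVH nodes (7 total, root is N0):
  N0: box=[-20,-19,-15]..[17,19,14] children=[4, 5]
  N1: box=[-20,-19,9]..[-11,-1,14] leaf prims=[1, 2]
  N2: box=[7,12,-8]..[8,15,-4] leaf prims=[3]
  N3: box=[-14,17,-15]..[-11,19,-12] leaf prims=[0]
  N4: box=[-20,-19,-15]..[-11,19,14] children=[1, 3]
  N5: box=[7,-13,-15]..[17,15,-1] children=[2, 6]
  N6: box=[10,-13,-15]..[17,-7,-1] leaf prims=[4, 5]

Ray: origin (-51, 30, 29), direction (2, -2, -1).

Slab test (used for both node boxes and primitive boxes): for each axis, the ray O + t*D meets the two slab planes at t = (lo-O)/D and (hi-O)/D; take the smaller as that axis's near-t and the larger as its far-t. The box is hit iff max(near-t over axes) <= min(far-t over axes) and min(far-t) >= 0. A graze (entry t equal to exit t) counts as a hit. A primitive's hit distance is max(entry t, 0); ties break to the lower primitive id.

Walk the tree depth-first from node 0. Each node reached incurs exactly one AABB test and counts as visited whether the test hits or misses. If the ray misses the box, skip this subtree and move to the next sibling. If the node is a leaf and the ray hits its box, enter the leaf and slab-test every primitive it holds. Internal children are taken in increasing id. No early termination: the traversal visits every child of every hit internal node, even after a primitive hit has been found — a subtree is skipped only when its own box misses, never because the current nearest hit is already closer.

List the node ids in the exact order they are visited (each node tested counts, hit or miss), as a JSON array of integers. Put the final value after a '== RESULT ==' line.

Traverse from the root:
N0 x:[31/2,34] y:[11/2,49/2] z:[15,44] -> hit [31/2,49/2], descend [4, 5]
  N4 x:[31/2,20] y:[11/2,49/2] z:[15,44] -> hit [31/2,20], descend [1, 3]
    N1 x:[31/2,20] y:[31/2,49/2] z:[15,20] -> hit [31/2,20] leaf, test {P1(miss), P2(miss)}
    N3 x:[37/2,20] y:[11/2,13/2] z:[41,44] -> miss, prune
  N5 x:[29,34] y:[15/2,43/2] z:[30,44] -> miss, prune

5 AABB tests over nodes [0, 4, 1, 3, 5]; 1 leaf entered; closest miss.

== RESULT ==
[0, 4, 1, 3, 5]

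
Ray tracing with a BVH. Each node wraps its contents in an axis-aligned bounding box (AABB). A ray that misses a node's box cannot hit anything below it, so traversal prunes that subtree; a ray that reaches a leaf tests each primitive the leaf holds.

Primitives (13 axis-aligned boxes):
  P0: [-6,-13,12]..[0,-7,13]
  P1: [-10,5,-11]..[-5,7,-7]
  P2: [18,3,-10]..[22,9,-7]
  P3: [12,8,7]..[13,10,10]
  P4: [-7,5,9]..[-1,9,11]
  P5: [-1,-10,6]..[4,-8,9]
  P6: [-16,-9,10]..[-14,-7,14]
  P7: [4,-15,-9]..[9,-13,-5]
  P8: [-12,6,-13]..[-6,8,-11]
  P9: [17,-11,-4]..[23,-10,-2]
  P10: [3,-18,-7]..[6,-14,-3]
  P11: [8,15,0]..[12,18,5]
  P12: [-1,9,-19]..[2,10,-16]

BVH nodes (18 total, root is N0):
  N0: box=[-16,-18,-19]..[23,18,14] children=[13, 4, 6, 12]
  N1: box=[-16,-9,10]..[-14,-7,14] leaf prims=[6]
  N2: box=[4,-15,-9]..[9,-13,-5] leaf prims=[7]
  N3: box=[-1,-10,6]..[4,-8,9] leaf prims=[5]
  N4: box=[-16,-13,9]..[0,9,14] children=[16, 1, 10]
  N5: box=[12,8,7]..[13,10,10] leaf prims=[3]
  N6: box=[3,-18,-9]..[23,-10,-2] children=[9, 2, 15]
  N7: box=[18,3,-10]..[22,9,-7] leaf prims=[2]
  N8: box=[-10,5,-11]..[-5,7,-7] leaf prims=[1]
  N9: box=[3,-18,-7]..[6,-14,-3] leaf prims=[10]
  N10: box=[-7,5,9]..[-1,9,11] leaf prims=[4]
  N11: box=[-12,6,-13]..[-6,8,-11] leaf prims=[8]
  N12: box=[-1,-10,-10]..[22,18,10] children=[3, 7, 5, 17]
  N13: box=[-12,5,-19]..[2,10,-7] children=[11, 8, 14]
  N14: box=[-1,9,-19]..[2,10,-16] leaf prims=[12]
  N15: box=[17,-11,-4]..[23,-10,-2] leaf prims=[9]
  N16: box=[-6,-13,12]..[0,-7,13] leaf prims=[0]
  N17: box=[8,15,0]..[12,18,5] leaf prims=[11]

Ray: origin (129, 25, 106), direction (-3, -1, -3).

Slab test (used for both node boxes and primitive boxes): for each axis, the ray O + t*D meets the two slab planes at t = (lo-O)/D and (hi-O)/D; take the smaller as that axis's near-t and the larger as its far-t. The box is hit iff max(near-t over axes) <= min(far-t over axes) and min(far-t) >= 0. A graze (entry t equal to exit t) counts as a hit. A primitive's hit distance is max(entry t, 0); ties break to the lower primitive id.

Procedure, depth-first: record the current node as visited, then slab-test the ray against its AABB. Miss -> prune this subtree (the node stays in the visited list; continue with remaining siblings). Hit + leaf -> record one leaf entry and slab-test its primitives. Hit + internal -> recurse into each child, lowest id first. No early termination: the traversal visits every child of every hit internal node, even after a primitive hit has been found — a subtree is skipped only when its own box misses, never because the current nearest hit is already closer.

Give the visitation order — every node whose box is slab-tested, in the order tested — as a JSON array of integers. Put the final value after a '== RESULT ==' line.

Traverse from the root:
N0 x:[106/3,145/3] y:[7,43] z:[92/3,125/3] -> hit [106/3,125/3], descend [4, 6, 12, 13]
  N4 x:[43,145/3] y:[16,38] z:[92/3,97/3] -> miss, prune
  N6 x:[106/3,42] y:[35,43] z:[36,115/3] -> hit [36,115/3], descend [2, 9, 15]
    N2 x:[40,125/3] y:[38,40] z:[37,115/3] -> miss, prune
    N9 x:[41,42] y:[39,43] z:[109/3,113/3] -> miss, prune
    N15 x:[106/3,112/3] y:[35,36] z:[36,110/3] -> hit [36,36] leaf, test {P9@t=36}
  N12 x:[107/3,130/3] y:[7,35] z:[32,116/3] -> miss, prune
  N13 x:[127/3,47] y:[15,20] z:[113/3,125/3] -> miss, prune

Summary -> nodes [0, 4, 6, 2, 9, 15, 12, 13]; box-tests=8; leaf-entries=1; first=P9

== RESULT ==
[0, 4, 6, 2, 9, 15, 12, 13]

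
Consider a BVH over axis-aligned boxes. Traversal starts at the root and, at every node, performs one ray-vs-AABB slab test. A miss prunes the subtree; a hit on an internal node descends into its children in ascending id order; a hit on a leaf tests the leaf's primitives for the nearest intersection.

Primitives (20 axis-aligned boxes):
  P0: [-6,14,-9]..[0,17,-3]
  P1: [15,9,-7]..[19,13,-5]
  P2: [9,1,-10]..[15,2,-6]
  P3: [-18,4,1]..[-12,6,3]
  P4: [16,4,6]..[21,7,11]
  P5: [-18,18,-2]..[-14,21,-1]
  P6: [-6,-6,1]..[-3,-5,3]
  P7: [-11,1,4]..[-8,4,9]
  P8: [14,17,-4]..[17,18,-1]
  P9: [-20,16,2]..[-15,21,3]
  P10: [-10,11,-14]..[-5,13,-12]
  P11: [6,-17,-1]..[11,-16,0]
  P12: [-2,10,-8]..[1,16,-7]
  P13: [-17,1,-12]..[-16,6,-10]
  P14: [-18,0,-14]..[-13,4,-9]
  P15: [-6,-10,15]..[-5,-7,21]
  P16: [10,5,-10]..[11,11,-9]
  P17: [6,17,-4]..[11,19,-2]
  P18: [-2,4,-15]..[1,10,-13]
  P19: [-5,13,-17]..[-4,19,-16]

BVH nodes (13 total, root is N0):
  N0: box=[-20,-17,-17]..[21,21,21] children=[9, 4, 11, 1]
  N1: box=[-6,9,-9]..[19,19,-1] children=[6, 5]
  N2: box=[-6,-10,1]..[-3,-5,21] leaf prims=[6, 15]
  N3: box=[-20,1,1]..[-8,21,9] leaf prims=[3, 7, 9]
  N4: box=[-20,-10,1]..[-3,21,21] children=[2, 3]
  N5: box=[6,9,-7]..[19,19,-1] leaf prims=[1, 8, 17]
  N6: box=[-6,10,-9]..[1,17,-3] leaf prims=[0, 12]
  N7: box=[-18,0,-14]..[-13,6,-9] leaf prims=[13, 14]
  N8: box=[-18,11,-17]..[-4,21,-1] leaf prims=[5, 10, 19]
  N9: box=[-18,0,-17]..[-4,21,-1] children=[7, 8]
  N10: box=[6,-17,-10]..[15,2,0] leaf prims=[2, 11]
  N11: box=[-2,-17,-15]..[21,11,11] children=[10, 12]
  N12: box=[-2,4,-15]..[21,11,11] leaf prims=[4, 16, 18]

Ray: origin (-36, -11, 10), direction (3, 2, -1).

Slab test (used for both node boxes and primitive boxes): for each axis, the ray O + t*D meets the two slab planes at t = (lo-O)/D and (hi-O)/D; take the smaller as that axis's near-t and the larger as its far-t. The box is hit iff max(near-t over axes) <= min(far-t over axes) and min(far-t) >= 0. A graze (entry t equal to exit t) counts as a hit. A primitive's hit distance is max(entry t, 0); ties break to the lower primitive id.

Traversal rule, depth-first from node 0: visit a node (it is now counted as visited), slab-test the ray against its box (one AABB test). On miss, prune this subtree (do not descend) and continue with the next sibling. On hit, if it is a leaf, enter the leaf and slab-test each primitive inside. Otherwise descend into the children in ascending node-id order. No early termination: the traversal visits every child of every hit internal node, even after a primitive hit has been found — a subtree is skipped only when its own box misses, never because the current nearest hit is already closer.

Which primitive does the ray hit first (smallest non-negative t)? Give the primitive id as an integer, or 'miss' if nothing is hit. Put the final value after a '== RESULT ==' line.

Walk:
N0 x:[16/3,19] y:[-3,16] z:[-11,27] -> hit [16/3,16], descend [1, 4, 9, 11]
  N1 x:[10,55/3] y:[10,15] z:[11,19] -> hit [11,15], descend [5, 6]
    N5 x:[14,55/3] y:[10,15] z:[11,17] -> hit [14,15] leaf, test {P1(miss), P8(miss), P17@t=14}
    N6 x:[10,37/3] y:[21/2,14] z:[13,19] -> miss, prune
  N4 x:[16/3,11] y:[1/2,16] z:[-11,9] -> hit [16/3,9], descend [2, 3]
    N2 x:[10,11] y:[1/2,3] z:[-11,9] -> miss, prune
    N3 x:[16/3,28/3] y:[6,16] z:[1,9] -> hit [6,9] leaf, test {P3@t=15/2, P7(miss), P9(miss)}
  N9 x:[6,32/3] y:[11/2,16] z:[11,27] -> miss, prune
  N11 x:[34/3,19] y:[-3,11] z:[-1,25] -> miss, prune

Visited [0, 1, 5, 6, 4, 2, 3, 9, 11]. Tests: 9 box, 2 leaf. Nearest: P3.

== RESULT ==
3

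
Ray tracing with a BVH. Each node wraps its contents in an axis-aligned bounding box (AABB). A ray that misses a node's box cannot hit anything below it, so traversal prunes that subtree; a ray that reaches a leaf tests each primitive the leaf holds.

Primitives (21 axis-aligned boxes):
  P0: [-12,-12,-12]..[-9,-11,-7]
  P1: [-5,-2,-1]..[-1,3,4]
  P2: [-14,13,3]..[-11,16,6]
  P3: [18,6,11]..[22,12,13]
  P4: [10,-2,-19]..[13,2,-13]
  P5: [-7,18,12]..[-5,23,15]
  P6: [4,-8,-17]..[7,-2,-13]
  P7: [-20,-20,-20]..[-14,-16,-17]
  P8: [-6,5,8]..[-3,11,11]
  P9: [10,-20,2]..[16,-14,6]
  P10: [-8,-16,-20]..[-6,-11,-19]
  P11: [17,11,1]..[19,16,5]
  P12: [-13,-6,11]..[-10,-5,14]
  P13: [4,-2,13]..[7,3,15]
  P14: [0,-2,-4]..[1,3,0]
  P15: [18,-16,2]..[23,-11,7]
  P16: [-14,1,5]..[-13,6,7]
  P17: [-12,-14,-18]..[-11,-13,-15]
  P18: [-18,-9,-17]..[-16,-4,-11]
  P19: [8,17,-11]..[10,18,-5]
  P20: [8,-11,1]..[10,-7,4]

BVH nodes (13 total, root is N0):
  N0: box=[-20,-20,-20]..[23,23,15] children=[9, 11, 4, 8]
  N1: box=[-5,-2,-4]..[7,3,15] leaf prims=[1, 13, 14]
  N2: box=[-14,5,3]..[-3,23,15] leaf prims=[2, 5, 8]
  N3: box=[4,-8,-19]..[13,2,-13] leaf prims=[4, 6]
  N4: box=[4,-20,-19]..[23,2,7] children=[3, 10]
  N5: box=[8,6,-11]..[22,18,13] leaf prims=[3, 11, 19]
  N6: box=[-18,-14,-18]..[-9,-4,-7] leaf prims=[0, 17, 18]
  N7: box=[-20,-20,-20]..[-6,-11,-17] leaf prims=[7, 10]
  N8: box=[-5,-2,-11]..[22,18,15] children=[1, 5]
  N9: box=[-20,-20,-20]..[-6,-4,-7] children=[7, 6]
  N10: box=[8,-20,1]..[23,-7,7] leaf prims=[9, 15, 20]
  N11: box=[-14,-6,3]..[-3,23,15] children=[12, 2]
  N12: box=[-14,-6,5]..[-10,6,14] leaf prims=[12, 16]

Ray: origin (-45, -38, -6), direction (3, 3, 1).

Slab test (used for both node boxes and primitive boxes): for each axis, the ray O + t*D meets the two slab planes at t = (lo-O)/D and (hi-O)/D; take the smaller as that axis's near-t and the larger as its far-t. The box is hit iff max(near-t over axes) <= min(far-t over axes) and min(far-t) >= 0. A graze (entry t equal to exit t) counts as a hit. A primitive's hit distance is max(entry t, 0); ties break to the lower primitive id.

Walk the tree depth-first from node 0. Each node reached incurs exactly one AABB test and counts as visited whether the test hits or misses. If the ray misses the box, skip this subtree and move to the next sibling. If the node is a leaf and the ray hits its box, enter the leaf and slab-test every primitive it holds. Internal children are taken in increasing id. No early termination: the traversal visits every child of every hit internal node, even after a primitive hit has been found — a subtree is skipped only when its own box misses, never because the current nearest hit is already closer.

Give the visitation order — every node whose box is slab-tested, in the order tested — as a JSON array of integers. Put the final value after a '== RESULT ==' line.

Walk:
N0 x:[25/3,68/3] y:[6,61/3] z:[-14,21] -> hit [25/3,61/3], descend [4, 8, 9, 11]
  N4 x:[49/3,68/3] y:[6,40/3] z:[-13,13] -> miss, prune
  N8 x:[40/3,67/3] y:[12,56/3] z:[-5,21] -> hit [40/3,56/3], descend [1, 5]
    N1 x:[40/3,52/3] y:[12,41/3] z:[2,21] -> hit [40/3,41/3] leaf, test {P1(miss), P13(miss), P14(miss)}
    N5 x:[53/3,67/3] y:[44/3,56/3] z:[-5,19] -> hit [53/3,56/3] leaf, test {P3(miss), P11(miss), P19(miss)}
  N9 x:[25/3,13] y:[6,34/3] z:[-14,-1] -> miss, prune
  N11 x:[31/3,14] y:[32/3,61/3] z:[9,21] -> hit [32/3,14], descend [2, 12]
    N2 x:[31/3,14] y:[43/3,61/3] z:[9,21] -> miss, prune
    N12 x:[31/3,35/3] y:[32/3,44/3] z:[11,20] -> hit [11,35/3] leaf, test {P12(miss), P16(miss)}

order=[0, 4, 8, 1, 5, 9, 11, 2, 12]  |boxes|=9  |leaves|=3  hit=miss

== RESULT ==
[0, 4, 8, 1, 5, 9, 11, 2, 12]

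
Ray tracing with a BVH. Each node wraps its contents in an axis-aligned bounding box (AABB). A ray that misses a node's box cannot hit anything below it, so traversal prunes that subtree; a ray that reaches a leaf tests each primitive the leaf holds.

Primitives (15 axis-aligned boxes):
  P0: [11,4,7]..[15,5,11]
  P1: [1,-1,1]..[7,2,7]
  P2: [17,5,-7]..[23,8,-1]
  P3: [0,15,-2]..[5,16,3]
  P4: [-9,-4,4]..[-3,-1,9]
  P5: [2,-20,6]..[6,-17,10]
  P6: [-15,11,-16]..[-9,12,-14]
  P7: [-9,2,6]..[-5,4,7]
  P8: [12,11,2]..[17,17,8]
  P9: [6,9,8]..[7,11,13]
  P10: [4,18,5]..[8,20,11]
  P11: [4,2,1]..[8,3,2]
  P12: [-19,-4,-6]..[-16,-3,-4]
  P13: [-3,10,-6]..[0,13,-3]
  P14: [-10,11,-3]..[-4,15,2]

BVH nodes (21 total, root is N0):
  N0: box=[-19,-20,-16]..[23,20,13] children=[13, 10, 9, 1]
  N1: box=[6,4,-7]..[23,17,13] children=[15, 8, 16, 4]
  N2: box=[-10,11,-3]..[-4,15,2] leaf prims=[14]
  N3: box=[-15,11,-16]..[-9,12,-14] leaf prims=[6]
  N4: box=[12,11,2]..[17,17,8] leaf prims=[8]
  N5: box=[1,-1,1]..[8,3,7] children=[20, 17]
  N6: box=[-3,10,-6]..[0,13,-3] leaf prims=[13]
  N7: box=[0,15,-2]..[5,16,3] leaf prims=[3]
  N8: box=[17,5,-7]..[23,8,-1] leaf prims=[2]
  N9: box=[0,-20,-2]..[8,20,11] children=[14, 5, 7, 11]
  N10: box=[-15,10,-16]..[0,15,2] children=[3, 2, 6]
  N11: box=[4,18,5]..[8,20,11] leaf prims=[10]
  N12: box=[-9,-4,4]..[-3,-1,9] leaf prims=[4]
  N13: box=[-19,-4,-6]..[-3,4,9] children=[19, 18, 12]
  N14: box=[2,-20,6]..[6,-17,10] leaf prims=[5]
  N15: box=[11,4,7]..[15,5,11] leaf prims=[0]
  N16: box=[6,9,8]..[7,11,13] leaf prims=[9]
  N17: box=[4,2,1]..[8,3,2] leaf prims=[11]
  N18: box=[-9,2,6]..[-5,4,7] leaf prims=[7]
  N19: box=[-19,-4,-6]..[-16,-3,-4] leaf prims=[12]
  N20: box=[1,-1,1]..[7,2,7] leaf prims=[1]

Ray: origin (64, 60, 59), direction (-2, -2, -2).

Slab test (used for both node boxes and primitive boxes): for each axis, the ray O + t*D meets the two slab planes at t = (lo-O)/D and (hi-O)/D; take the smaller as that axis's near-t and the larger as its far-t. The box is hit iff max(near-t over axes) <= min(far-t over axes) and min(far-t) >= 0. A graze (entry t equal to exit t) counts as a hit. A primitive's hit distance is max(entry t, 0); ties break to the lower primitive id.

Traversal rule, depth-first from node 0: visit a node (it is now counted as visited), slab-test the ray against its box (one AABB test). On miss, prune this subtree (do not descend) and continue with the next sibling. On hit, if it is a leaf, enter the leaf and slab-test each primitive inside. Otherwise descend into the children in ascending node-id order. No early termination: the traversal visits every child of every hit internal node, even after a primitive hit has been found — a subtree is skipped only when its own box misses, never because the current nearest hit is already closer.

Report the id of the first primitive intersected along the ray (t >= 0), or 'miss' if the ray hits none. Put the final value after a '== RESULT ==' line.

Trace the traversal:
N0 x:[41/2,83/2] y:[20,40] z:[23,75/2] -> hit [23,75/2], descend [1, 9, 10, 13]
  N1 x:[41/2,29] y:[43/2,28] z:[23,33] -> hit [23,28], descend [4, 8, 15, 16]
    N4 x:[47/2,26] y:[43/2,49/2] z:[51/2,57/2] -> miss, prune
    N8 x:[41/2,47/2] y:[26,55/2] z:[30,33] -> miss, prune
    N15 x:[49/2,53/2] y:[55/2,28] z:[24,26] -> miss, prune
    N16 x:[57/2,29] y:[49/2,51/2] z:[23,51/2] -> miss, prune
  N9 x:[28,32] y:[20,40] z:[24,61/2] -> hit [28,61/2], descend [5, 7, 11, 14]
    N5 x:[28,63/2] y:[57/2,61/2] z:[26,29] -> hit [57/2,29], descend [17, 20]
      N17 x:[28,30] y:[57/2,29] z:[57/2,29] -> hit [57/2,29] leaf, test {P11@t=57/2}
      N20 x:[57/2,63/2] y:[29,61/2] z:[26,29] -> hit [29,29] leaf, test {P1@t=29}
    N7 x:[59/2,32] y:[22,45/2] z:[28,61/2] -> miss, prune
    N11 x:[28,30] y:[20,21] z:[24,27] -> miss, prune
    N14 x:[29,31] y:[77/2,40] z:[49/2,53/2] -> miss, prune
  N10 x:[32,79/2] y:[45/2,25] z:[57/2,75/2] -> miss, prune
  N13 x:[67/2,83/2] y:[28,32] z:[25,65/2] -> miss, prune

Visited [0, 1, 4, 8, 15, 16, 9, 5, 17, 20, 7, 11, 14, 10, 13]. Tests: 15 box, 2 leaf. Nearest: P11.

== RESULT ==
11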